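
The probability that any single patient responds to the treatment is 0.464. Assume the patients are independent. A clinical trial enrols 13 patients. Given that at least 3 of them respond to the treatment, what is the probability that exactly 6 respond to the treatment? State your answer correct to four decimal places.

0.2224

X ~ Binomial(13, 0.464). Want P(X=6 | X≥3) = P(X=6) / P(X≥3).
P(X=6) = C(13,6)·0.464^6·0.536^7 = 0.217660
P(X≥3) = 1 − 0.000301 − 0.003392 − 0.017617 = 0.978689
Ratio = 0.217660 / 0.978689 = 0.222400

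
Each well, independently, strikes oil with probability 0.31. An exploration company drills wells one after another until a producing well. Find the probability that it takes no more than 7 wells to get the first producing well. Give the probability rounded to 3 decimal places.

0.926

Y = number of wells to the first success; geometric, p = 0.31.
P(Y ≤ 7) = 1 − (1−p)^7 = 1 − 0.07446 = 0.92554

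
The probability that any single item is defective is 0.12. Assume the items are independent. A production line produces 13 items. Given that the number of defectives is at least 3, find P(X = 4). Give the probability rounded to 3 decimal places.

X ~ Binomial(13, 0.12). Want P(X=4 | X≥3) = P(X=4) / P(X≥3).
P(X=4) = C(13,4)·0.12^4·0.88^9 = 0.04692
P(X≥3) = 1 − 0.18979 − 0.33645 − 0.27527 = 0.19849
Ratio = 0.04692 / 0.19849 = 0.23640

0.236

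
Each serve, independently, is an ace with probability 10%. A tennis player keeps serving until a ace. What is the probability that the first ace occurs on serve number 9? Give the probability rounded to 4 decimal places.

Geometric (trials to first success), p = 0.10.
P(Y = 9) = (1−p)^8 · p = 0.43047 · 0.10 = 0.043047

0.0430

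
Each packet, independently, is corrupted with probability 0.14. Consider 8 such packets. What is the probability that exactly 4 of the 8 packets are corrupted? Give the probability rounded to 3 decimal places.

0.015

X ~ Binomial(n=8, p=0.14).
P(X=4) = C(8,4) · p^4 · (1−p)^4
= 70 · 0.00038416 · 0.54701 = 0.01471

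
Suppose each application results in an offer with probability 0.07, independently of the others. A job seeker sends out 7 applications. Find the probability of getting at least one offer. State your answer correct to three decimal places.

0.398

P(at least one) = 1 − P(none) = 1 − (1 − 0.07)^7
= 1 − 0.60170 = 0.39830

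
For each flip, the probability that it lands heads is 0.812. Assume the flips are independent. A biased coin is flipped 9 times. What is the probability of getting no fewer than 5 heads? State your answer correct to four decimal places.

0.9849

X ~ Binomial(9, 0.812); P(X ≥ 5) = Σ C(9,k) p^k (1−p)^(9−k) over k:
  k=5: C(9,5)·0.812^5·0.188^4 = 0.055563
  k=6: C(9,6)·0.812^6·0.188^3 = 0.159989
  k=7: C(9,7)·0.812^7·0.188^2 = 0.296149
  k=8: C(9,8)·0.812^8·0.188^1 = 0.319778
  k=9: C(9,9)·0.812^9·0.188^0 = 0.153463
Total = 0.984941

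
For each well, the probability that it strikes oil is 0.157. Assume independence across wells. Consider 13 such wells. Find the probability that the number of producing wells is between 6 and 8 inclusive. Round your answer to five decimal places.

0.00943

X ~ Binomial(13, 0.157); P(6 ≤ X ≤ 8) = Σ C(13,k) p^k (1−p)^(13−k) over k:
  k=6: C(13,6)·0.157^6·0.843^7 = 0.0077751
  k=7: C(13,7)·0.157^7·0.843^6 = 0.0014480
  k=8: C(13,8)·0.157^8·0.843^5 = 0.0002023
Total = 0.0094254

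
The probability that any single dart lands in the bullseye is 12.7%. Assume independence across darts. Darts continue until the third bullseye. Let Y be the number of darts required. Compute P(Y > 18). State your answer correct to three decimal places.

0.595

Needing more than 18 darts ⇔ fewer than 3 successes in the first 18. With X ~ Binomial(18, 0.127), P(Y > 18) = P(X ≤ 2).
  k=0: C(18,0)·0.127^0·0.873^18 = 0.08675
  k=1: C(18,1)·0.127^1·0.873^17 = 0.22715
  k=2: C(18,2)·0.127^2·0.873^16 = 0.28088
P(X ≤ 2) = 0.59478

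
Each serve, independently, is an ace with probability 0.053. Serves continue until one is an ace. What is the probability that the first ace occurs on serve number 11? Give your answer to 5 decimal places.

Geometric (trials to first success), p = 0.053.
P(Y = 11) = (1−p)^10 · p = 0.5801 · 0.053 = 0.0307451

0.03075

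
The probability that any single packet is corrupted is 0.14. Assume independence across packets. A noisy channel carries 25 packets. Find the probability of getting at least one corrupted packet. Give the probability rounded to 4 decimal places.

0.9770

P(at least one) = 1 − P(none) = 1 − (1 − 0.14)^25
= 1 − 0.023039 = 0.976961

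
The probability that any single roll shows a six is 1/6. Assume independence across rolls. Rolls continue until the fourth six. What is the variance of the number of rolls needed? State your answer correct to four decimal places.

120.0000

Y = total rolls until the fourth success; negative binomial with r=4, p=0.166667.
Var(Y) = r(1−p)/p² = 4·0.833333 / 0.166667² = 120.000000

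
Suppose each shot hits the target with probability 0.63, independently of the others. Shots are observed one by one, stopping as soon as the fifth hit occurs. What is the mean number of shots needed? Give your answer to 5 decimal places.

Y = total shots until the fifth success; negative binomial with r=5, p=0.63.
E[Y] = r / p = 5 / 0.63 = 7.9365079

7.93651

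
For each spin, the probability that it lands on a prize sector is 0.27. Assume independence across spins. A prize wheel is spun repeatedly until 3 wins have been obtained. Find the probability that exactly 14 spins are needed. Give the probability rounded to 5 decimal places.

0.04817

Y = trial on which the third success occurs; negative binomial, r=3, p=0.27.
P(Y=14) = C(13,2) · p^3 · (1−p)^11
= 78 · 0.019683 · 0.031373 = 0.0481656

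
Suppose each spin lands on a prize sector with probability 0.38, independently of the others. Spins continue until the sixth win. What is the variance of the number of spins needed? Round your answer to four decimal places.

Y = total spins until the sixth success; negative binomial with r=6, p=0.38.
Var(Y) = r(1−p)/p² = 6·0.62 / 0.38² = 25.761773

25.7618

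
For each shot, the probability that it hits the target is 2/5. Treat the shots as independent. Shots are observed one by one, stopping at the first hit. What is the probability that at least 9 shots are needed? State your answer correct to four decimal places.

Y = number of shots to the first success; geometric, p = 0.40.
P(Y > 8) = P(first 8 all fail) = (1−p)^8 = 0.016796

0.0168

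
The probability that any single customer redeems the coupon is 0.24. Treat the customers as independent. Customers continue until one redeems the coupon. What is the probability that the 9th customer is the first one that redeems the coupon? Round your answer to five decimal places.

0.02671

Geometric (trials to first success), p = 0.24.
P(Y = 9) = (1−p)^8 · p = 0.1113 · 0.24 = 0.0267128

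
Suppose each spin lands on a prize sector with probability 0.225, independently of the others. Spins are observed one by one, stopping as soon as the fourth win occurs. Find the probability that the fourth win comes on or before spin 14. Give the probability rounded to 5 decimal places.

Finishing within 14 spins ⇔ at least 4 successes in the first 14. With X ~ Binomial(14, 0.225), P(Y ≤ 14) = 1 − P(X ≤ 3).
  k=0: C(14,0)·0.225^0·0.775^14 = 0.0281984
  k=1: C(14,1)·0.225^1·0.775^13 = 0.1146127
  k=2: C(14,2)·0.225^2·0.775^12 = 0.2162852
  k=3: C(14,3)·0.225^3·0.775^11 = 0.2511699
1 − 0.6102662 = 0.3897338

0.38973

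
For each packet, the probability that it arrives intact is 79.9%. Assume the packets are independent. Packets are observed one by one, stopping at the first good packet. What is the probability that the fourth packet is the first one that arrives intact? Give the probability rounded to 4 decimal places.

Geometric (trials to first success), p = 0.799.
P(Y = 4) = (1−p)^3 · p = 0.0081206 · 0.799 = 0.006488

0.0065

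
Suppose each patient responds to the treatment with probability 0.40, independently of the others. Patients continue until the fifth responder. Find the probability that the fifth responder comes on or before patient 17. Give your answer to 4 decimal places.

Finishing within 17 patients ⇔ at least 5 successes in the first 17. With X ~ Binomial(17, 0.40), P(Y ≤ 17) = 1 − P(X ≤ 4).
  k=0: C(17,0)·0.40^0·0.60^17 = 0.000169
  k=1: C(17,1)·0.40^1·0.60^16 = 0.001918
  k=2: C(17,2)·0.40^2·0.60^15 = 0.010231
  k=3: C(17,3)·0.40^3·0.60^14 = 0.034104
  k=4: C(17,4)·0.40^4·0.60^13 = 0.079576
1 − 0.125999 = 0.874001

0.8740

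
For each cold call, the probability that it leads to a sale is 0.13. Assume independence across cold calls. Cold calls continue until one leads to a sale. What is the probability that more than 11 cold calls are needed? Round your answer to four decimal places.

Y = number of cold calls to the first success; geometric, p = 0.13.
P(Y > 11) = P(first 11 all fail) = (1−p)^11 = 0.216128

0.2161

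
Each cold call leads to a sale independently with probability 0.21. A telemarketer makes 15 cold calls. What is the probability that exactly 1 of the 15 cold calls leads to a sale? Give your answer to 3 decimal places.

0.116

X ~ Binomial(n=15, p=0.21).
P(X=1) = C(15,1) · p^1 · (1−p)^14
= 15 · 0.21 · 0.036879 = 0.11617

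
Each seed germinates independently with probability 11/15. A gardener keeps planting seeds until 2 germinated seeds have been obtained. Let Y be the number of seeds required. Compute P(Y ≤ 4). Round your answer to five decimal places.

0.93932

Finishing within 4 seeds ⇔ at least 2 successes in the first 4. With X ~ Binomial(4, 0.733333), P(Y ≤ 4) = 1 − P(X ≤ 1).
  k=0: C(4,0)·0.733333^0·0.266667^4 = 0.0050568
  k=1: C(4,1)·0.733333^1·0.266667^3 = 0.0556247
1 − 0.0606815 = 0.9393185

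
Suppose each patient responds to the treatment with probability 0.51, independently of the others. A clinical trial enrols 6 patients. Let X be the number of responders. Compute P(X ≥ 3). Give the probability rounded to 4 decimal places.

X ~ Binomial(6, 0.51); P(X ≥ 3) = Σ C(6,k) p^k (1−p)^(6−k) over k:
  k=3: C(6,3)·0.51^3·0.49^3 = 0.312125
  k=4: C(6,4)·0.51^4·0.49^2 = 0.243649
  k=5: C(6,5)·0.51^5·0.49^1 = 0.101437
  k=6: C(6,6)·0.51^6·0.49^0 = 0.017596
Total = 0.674808

0.6748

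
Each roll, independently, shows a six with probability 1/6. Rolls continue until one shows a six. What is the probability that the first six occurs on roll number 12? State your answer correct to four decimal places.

0.0224

Geometric (trials to first success), p = 0.166667.
P(Y = 12) = (1−p)^11 · p = 0.13459 · 0.166667 = 0.022431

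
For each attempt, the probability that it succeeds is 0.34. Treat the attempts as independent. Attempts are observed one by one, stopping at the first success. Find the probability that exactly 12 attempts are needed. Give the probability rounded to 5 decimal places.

0.00352

Geometric (trials to first success), p = 0.34.
P(Y = 12) = (1−p)^11 · p = 0.010351 · 0.34 = 0.0035193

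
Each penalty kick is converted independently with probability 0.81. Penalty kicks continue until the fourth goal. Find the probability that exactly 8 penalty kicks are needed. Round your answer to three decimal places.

Y = trial on which the fourth success occurs; negative binomial, r=4, p=0.81.
P(Y=8) = C(7,3) · p^4 · (1−p)^4
= 35 · 0.43047 · 0.0013032 = 0.01963

0.020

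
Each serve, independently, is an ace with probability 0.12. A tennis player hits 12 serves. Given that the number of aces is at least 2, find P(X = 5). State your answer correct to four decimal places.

0.0187

X ~ Binomial(12, 0.12). Want P(X=5 | X≥2) = P(X=5) / P(X≥2).
P(X=5) = C(12,5)·0.12^5·0.88^7 = 0.008054
P(X≥2) = 1 − 0.215671 − 0.352916 = 0.431412
Ratio = 0.008054 / 0.431412 = 0.018669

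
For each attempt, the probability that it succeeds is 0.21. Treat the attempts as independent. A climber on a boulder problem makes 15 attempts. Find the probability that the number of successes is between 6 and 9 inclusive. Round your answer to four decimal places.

0.0747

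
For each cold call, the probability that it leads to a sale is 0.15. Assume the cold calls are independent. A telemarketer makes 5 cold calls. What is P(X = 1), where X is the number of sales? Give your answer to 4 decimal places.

0.3915

X ~ Binomial(n=5, p=0.15).
P(X=1) = C(5,1) · p^1 · (1−p)^4
= 5 · 0.15 · 0.52201 = 0.391505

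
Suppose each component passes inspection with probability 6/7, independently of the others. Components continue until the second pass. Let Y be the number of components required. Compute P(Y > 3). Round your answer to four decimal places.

Needing more than 3 components ⇔ fewer than 2 successes in the first 3. With X ~ Binomial(3, 0.857143), P(Y > 3) = P(X ≤ 1).
  k=0: C(3,0)·0.857143^0·0.142857^3 = 0.002915
  k=1: C(3,1)·0.857143^1·0.142857^2 = 0.052478
P(X ≤ 1) = 0.055394

0.0554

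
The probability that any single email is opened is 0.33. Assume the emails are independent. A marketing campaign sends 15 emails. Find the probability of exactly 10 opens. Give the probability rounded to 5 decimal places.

X ~ Binomial(n=15, p=0.33).
P(X=10) = C(15,10) · p^10 · (1−p)^5
= 3003 · 1.5316e-05 · 0.13501 = 0.0062097

0.00621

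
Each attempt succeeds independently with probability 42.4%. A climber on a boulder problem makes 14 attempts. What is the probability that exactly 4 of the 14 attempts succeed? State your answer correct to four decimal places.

0.1301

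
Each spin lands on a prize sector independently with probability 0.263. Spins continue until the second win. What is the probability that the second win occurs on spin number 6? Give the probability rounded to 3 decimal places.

Y = trial on which the second success occurs; negative binomial, r=2, p=0.263.
P(Y=6) = C(5,1) · p^2 · (1−p)^4
= 5 · 0.069169 · 0.29503 = 0.10204

0.102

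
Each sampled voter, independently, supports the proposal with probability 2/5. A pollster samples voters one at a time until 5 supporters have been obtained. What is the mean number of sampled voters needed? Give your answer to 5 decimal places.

Y = total sampled voters until the fifth success; negative binomial with r=5, p=0.40.
E[Y] = r / p = 5 / 0.40 = 12.5000000

12.50000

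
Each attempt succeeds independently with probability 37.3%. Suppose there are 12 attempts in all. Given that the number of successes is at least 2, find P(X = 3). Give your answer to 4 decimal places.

0.1763

X ~ Binomial(12, 0.373). Want P(X=3 | X≥2) = P(X=3) / P(X≥2).
P(X=3) = C(12,3)·0.373^3·0.627^9 = 0.170985
P(X≥2) = 1 − 0.003692 − 0.026353 = 0.969955
Ratio = 0.170985 / 0.969955 = 0.176281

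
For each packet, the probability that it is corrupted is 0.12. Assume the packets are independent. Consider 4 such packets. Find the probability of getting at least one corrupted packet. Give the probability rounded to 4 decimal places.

0.4003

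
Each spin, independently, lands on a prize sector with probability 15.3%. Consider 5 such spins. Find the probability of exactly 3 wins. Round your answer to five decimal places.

X ~ Binomial(n=5, p=0.153).
P(X=3) = C(5,3) · p^3 · (1−p)^2
= 10 · 0.0035816 · 0.71741 = 0.0256946

0.02569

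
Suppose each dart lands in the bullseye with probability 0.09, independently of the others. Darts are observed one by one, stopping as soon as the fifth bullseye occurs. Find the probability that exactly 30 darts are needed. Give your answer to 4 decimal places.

Y = trial on which the fifth success occurs; negative binomial, r=5, p=0.09.
P(Y=30) = C(29,4) · p^5 · (1−p)^25
= 23751 · 5.9049e-06 · 0.094631 = 0.013272

0.0133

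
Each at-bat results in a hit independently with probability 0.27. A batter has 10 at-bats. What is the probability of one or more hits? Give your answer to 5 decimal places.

0.95702

P(at least one) = 1 − P(none) = 1 − (1 − 0.27)^10
= 1 − 0.0429763 = 0.9570237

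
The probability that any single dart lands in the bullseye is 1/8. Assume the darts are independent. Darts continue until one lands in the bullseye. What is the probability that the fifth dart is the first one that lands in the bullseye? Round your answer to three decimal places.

0.073

Geometric (trials to first success), p = 0.125.
P(Y = 5) = (1−p)^4 · p = 0.58618 · 0.125 = 0.07327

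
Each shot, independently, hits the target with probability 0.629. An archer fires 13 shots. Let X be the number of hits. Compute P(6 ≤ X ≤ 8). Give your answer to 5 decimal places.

X ~ Binomial(13, 0.629); P(6 ≤ X ≤ 8) = Σ C(13,k) p^k (1−p)^(13−k) over k:
  k=6: C(13,6)·0.629^6·0.371^7 = 0.1028107
  k=7: C(13,7)·0.629^7·0.371^6 = 0.1743072
  k=8: C(13,8)·0.629^8·0.371^5 = 0.2216426
Total = 0.4987605

0.49876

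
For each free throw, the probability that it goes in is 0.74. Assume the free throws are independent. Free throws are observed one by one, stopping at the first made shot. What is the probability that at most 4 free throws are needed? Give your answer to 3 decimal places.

Y = number of free throws to the first success; geometric, p = 0.74.
P(Y ≤ 4) = 1 − (1−p)^4 = 1 − 0.00457 = 0.99543

0.995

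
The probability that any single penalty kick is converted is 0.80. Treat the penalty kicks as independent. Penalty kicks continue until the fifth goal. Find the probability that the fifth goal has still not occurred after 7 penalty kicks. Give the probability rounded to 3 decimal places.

0.148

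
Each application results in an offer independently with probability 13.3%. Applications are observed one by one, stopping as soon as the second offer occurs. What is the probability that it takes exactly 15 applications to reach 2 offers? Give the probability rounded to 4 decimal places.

Y = trial on which the second success occurs; negative binomial, r=2, p=0.133.
P(Y=15) = C(14,1) · p^2 · (1−p)^13
= 14 · 0.017689 · 0.1564 = 0.038733

0.0387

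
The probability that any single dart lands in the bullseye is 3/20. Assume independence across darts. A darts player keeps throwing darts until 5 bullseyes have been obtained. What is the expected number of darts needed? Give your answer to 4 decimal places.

Y = total darts until the fifth success; negative binomial with r=5, p=0.15.
E[Y] = r / p = 5 / 0.15 = 33.333333

33.3333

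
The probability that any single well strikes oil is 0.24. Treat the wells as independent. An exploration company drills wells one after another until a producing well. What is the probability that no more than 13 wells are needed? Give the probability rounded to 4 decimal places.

0.9718

Y = number of wells to the first success; geometric, p = 0.24.
P(Y ≤ 13) = 1 − (1−p)^13 = 1 − 0.028221 = 0.971779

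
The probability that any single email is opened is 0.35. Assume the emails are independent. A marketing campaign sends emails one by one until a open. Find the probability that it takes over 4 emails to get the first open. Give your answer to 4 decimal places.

0.1785

Y = number of emails to the first success; geometric, p = 0.35.
P(Y > 4) = P(first 4 all fail) = (1−p)^4 = 0.178506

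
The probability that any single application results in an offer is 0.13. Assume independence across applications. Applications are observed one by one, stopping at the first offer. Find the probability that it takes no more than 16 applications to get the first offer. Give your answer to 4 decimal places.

0.8923

Y = number of applications to the first success; geometric, p = 0.13.
P(Y ≤ 16) = 1 − (1−p)^16 = 1 − 0.107723 = 0.892277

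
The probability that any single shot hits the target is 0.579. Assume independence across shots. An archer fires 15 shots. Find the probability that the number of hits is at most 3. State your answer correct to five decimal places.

0.00325

X ~ Binomial(15, 0.579); P(X ≤ 3) = Σ C(15,k) p^k (1−p)^(15−k) over k:
  k=0: C(15,0)·0.579^0·0.421^15 = 0.0000023
  k=1: C(15,1)·0.579^1·0.421^14 = 0.0000477
  k=2: C(15,2)·0.579^2·0.421^13 = 0.0004594
  k=3: C(15,3)·0.579^3·0.421^12 = 0.0027380
Total = 0.0032475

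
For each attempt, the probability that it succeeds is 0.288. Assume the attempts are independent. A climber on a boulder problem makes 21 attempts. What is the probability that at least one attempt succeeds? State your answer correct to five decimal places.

P(at least one) = 1 − P(none) = 1 − (1 − 0.288)^21
= 1 − 0.0007981 = 0.9992019

0.99920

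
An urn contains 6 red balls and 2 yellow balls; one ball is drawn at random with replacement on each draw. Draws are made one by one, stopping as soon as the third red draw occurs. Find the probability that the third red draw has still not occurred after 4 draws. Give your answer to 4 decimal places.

Needing more than 4 draws ⇔ fewer than 3 successes in the first 4. With X ~ Binomial(4, 0.75), P(Y > 4) = P(X ≤ 2).
  k=0: C(4,0)·0.75^0·0.25^4 = 0.003906
  k=1: C(4,1)·0.75^1·0.25^3 = 0.046875
  k=2: C(4,2)·0.75^2·0.25^2 = 0.210938
P(X ≤ 2) = 0.261719

0.2617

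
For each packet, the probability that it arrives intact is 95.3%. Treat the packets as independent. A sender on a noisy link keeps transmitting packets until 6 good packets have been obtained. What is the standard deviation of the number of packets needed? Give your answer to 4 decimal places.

Y = total packets until the sixth success; negative binomial with r=6, p=0.953.
SD(Y) = √[r(1−p)/p²] = √(0.310501) = 0.557226

0.5572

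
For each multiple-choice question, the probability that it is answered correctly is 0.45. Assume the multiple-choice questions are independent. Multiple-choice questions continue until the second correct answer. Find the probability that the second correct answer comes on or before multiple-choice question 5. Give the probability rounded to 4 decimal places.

Finishing within 5 multiple-choice questions ⇔ at least 2 successes in the first 5. With X ~ Binomial(5, 0.45), P(Y ≤ 5) = 1 − P(X ≤ 1).
  k=0: C(5,0)·0.45^0·0.55^5 = 0.050328
  k=1: C(5,1)·0.45^1·0.55^4 = 0.205889
1 − 0.256217 = 0.743783

0.7438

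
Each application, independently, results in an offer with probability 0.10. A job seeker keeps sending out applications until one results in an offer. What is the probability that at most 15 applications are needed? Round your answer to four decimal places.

0.7941

Y = number of applications to the first success; geometric, p = 0.10.
P(Y ≤ 15) = 1 − (1−p)^15 = 1 − 0.205891 = 0.794109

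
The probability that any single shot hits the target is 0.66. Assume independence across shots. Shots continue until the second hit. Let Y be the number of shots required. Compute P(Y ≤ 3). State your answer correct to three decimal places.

0.732

Finishing within 3 shots ⇔ at least 2 successes in the first 3. With X ~ Binomial(3, 0.66), P(Y ≤ 3) = 1 − P(X ≤ 1).
  k=0: C(3,0)·0.66^0·0.34^3 = 0.03930
  k=1: C(3,1)·0.66^1·0.34^2 = 0.22889
1 − 0.26819 = 0.73181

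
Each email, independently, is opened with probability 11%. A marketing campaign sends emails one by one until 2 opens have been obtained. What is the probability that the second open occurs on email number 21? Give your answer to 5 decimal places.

0.02644

Y = trial on which the second success occurs; negative binomial, r=2, p=0.11.
P(Y=21) = C(20,1) · p^2 · (1−p)^19
= 20 · 0.0121 · 0.10925 = 0.0264378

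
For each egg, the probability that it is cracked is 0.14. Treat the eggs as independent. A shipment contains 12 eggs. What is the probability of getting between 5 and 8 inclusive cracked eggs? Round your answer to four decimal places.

0.0181

X ~ Binomial(12, 0.14); P(5 ≤ X ≤ 8) = Σ C(12,k) p^k (1−p)^(12−k) over k:
  k=5: C(12,5)·0.14^5·0.86^7 = 0.014820
  k=6: C(12,6)·0.14^6·0.86^6 = 0.002815
  k=7: C(12,7)·0.14^7·0.86^5 = 0.000393
  k=8: C(12,8)·0.14^8·0.86^4 = 0.000040
Total = 0.018068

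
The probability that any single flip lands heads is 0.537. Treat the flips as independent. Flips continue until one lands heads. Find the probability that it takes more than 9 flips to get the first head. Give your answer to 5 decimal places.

Y = number of flips to the first success; geometric, p = 0.537.
P(Y > 9) = P(first 9 all fail) = (1−p)^9 = 0.0009778

0.00098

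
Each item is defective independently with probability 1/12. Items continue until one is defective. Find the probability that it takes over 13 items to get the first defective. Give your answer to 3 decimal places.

0.323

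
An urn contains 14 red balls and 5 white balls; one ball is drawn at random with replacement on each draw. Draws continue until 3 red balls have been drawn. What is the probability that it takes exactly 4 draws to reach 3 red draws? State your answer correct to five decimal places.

0.31584

Y = trial on which the third success occurs; negative binomial, r=3, p=0.736842.
P(Y=4) = C(3,2) · p^3 · (1−p)^1
= 3 · 0.40006 · 0.26316 = 0.3158355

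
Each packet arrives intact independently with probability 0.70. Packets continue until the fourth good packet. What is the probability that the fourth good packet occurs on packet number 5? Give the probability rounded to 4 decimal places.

0.2881

Y = trial on which the fourth success occurs; negative binomial, r=4, p=0.70.
P(Y=5) = C(4,3) · p^4 · (1−p)^1
= 4 · 0.2401 · 0.3 = 0.288120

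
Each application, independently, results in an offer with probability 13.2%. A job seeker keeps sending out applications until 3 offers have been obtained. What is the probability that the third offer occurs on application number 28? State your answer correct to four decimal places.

Y = trial on which the third success occurs; negative binomial, r=3, p=0.132.
P(Y=28) = C(27,2) · p^3 · (1−p)^25
= 351 · 0.0023 · 0.02904 = 0.023443

0.0234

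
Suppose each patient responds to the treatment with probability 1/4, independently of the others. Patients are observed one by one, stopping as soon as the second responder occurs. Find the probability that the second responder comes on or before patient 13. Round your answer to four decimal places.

Finishing within 13 patients ⇔ at least 2 successes in the first 13. With X ~ Binomial(13, 0.25), P(Y ≤ 13) = 1 − P(X ≤ 1).
  k=0: C(13,0)·0.25^0·0.75^13 = 0.023757
  k=1: C(13,1)·0.25^1·0.75^12 = 0.102948
1 − 0.126705 = 0.873295

0.8733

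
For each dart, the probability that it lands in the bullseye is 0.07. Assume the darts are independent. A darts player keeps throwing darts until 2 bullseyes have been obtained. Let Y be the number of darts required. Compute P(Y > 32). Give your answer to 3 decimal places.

Needing more than 32 darts ⇔ fewer than 2 successes in the first 32. With X ~ Binomial(32, 0.07), P(Y > 32) = P(X ≤ 1).
  k=0: C(32,0)·0.07^0·0.93^32 = 0.09805
  k=1: C(32,1)·0.07^1·0.93^31 = 0.23617
P(X ≤ 1) = 0.33422

0.334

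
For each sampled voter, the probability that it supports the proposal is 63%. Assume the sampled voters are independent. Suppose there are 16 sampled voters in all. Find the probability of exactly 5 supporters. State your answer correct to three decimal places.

X ~ Binomial(n=16, p=0.63).
P(X=5) = C(16,5) · p^5 · (1−p)^11
= 4368 · 0.099244 · 1.7792e-05 = 0.00771

0.008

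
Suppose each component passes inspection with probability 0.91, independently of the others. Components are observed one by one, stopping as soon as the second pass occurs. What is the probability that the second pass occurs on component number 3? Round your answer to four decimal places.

0.1491

Y = trial on which the second success occurs; negative binomial, r=2, p=0.91.
P(Y=3) = C(2,1) · p^2 · (1−p)^1
= 2 · 0.8281 · 0.09 = 0.149058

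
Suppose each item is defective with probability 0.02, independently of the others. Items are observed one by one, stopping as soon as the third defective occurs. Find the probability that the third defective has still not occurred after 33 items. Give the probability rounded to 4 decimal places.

0.9721

Needing more than 33 items ⇔ fewer than 3 successes in the first 33. With X ~ Binomial(33, 0.02), P(Y > 33) = P(X ≤ 2).
  k=0: C(33,0)·0.02^0·0.98^33 = 0.513405
  k=1: C(33,1)·0.02^1·0.98^32 = 0.345763
  k=2: C(33,2)·0.02^2·0.98^31 = 0.112902
P(X ≤ 2) = 0.972071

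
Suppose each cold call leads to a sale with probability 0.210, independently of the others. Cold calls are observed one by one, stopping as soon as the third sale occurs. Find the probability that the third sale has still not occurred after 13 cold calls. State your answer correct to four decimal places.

0.4653

Needing more than 13 cold calls ⇔ fewer than 3 successes in the first 13. With X ~ Binomial(13, 0.21), P(Y > 13) = P(X ≤ 2).
  k=0: C(13,0)·0.21^0·0.79^13 = 0.046682
  k=1: C(13,1)·0.21^1·0.79^12 = 0.161320
  k=2: C(13,2)·0.21^2·0.79^11 = 0.257295
P(X ≤ 2) = 0.465297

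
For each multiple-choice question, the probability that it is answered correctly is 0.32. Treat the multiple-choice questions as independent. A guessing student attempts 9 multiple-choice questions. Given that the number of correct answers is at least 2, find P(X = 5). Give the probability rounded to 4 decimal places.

X ~ Binomial(9, 0.32). Want P(X=5 | X≥2) = P(X=5) / P(X≥2).
P(X=5) = C(9,5)·0.32^5·0.68^4 = 0.090397
P(X≥2) = 1 − 0.031087 − 0.131663 = 0.837250
Ratio = 0.090397 / 0.837250 = 0.107969

0.1080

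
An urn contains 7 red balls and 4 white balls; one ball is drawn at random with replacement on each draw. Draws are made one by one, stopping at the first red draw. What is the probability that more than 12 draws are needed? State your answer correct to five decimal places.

0.00001

Y = number of draws to the first success; geometric, p = 0.636364.
P(Y > 12) = P(first 12 all fail) = (1−p)^12 = 0.0000053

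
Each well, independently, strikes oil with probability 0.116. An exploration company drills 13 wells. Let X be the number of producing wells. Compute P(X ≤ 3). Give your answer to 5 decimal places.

X ~ Binomial(13, 0.116); P(X ≤ 3) = Σ C(13,k) p^k (1−p)^(13−k) over k:
  k=0: C(13,0)·0.116^0·0.884^13 = 0.2013165
  k=1: C(13,1)·0.116^1·0.884^12 = 0.3434223
  k=2: C(13,2)·0.116^2·0.884^11 = 0.2703868
  k=3: C(13,3)·0.116^3·0.884^10 = 0.1300956
Total = 0.9452213

0.94522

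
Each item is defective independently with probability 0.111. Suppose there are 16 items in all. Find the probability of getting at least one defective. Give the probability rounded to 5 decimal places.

P(at least one) = 1 − P(none) = 1 − (1 − 0.111)^16
= 1 − 0.1522047 = 0.8477953

0.84780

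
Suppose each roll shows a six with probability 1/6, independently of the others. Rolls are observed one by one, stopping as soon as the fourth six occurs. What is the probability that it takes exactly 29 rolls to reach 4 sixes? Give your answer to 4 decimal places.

0.0265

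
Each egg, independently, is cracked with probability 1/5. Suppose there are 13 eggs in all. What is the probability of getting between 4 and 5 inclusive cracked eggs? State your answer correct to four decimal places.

X ~ Binomial(13, 0.20); P(4 ≤ X ≤ 5) = Σ C(13,k) p^k (1−p)^(13−k) over k:
  k=4: C(13,4)·0.20^4·0.80^9 = 0.153545
  k=5: C(13,5)·0.20^5·0.80^8 = 0.069095
Total = 0.222640

0.2226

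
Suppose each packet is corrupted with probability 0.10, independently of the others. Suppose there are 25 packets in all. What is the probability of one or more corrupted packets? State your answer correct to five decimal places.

P(at least one) = 1 − P(none) = 1 − (1 − 0.10)^25
= 1 − 0.0717898 = 0.9282102

0.92821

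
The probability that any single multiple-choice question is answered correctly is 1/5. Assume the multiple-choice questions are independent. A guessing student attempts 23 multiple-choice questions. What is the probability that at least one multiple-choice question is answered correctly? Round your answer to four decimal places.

P(at least one) = 1 − P(none) = 1 − (1 − 0.20)^23
= 1 − 0.005903 = 0.994097

0.9941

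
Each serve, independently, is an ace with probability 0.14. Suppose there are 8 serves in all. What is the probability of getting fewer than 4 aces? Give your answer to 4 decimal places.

0.9832

X ~ Binomial(8, 0.14); P(X ≤ 3) = Σ C(8,k) p^k (1−p)^(8−k) over k:
  k=0: C(8,0)·0.14^0·0.86^8 = 0.299218
  k=1: C(8,1)·0.14^1·0.86^7 = 0.389679
  k=2: C(8,2)·0.14^2·0.86^6 = 0.222026
  k=3: C(8,3)·0.14^3·0.86^5 = 0.072288
Total = 0.983211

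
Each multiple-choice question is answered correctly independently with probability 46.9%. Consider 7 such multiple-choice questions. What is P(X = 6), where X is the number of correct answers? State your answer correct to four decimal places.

0.0396

X ~ Binomial(n=7, p=0.469).
P(X=6) = C(7,6) · p^6 · (1−p)^1
= 7 · 0.010642 · 0.531 = 0.039558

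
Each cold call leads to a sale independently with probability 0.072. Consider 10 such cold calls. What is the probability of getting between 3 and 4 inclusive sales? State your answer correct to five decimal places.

0.03015

X ~ Binomial(10, 0.072); P(3 ≤ X ≤ 4) = Σ C(10,k) p^k (1−p)^(10−k) over k:
  k=3: C(10,3)·0.072^3·0.928^7 = 0.0265469
  k=4: C(10,4)·0.072^4·0.928^6 = 0.0036044
Total = 0.0301514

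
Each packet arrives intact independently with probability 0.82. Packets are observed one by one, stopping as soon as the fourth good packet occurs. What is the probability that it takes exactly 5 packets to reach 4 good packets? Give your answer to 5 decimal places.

0.32553

Y = trial on which the fourth success occurs; negative binomial, r=4, p=0.82.
P(Y=5) = C(4,3) · p^4 · (1−p)^1
= 4 · 0.45212 · 0.18 = 0.3255277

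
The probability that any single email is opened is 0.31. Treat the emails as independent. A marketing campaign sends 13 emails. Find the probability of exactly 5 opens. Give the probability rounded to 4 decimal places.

X ~ Binomial(n=13, p=0.31).
P(X=5) = C(13,5) · p^5 · (1−p)^8
= 1287 · 0.0028629 · 0.05138 = 0.189313

0.1893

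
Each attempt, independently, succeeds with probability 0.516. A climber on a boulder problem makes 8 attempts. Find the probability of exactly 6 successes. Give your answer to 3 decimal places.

X ~ Binomial(n=8, p=0.516).
P(X=6) = C(8,6) · p^6 · (1−p)^2
= 28 · 0.018875 · 0.23426 = 0.12381

0.124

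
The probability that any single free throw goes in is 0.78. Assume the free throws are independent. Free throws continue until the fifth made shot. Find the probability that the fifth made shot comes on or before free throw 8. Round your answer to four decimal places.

0.9235

Finishing within 8 free throws ⇔ at least 5 successes in the first 8. With X ~ Binomial(8, 0.78), P(Y ≤ 8) = 1 − P(X ≤ 4).
  k=0: C(8,0)·0.78^0·0.22^8 = 0.000005
  k=1: C(8,1)·0.78^1·0.22^7 = 0.000156
  k=2: C(8,2)·0.78^2·0.22^6 = 0.001931
  k=3: C(8,3)·0.78^3·0.22^5 = 0.013696
  k=4: C(8,4)·0.78^4·0.22^4 = 0.060697
1 − 0.076485 = 0.923515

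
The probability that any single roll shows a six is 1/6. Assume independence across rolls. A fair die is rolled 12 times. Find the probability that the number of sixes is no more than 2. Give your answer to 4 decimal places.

0.6774

X ~ Binomial(12, 0.166667); P(X ≤ 2) = Σ C(12,k) p^k (1−p)^(12−k) over k:
  k=0: C(12,0)·0.166667^0·0.833333^12 = 0.112157
  k=1: C(12,1)·0.166667^1·0.833333^11 = 0.269176
  k=2: C(12,2)·0.166667^2·0.833333^10 = 0.296094
Total = 0.677426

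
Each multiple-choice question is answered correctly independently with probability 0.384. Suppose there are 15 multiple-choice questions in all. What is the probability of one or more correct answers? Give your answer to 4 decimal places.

P(at least one) = 1 − P(none) = 1 − (1 − 0.384)^15
= 1 − 0.000698 = 0.999302

0.9993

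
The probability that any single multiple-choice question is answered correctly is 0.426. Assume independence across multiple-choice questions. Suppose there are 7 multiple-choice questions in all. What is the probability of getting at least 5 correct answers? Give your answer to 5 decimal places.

0.12363

X ~ Binomial(7, 0.426); P(X ≥ 5) = Σ C(7,k) p^k (1−p)^(7−k) over k:
  k=5: C(7,5)·0.426^5·0.574^2 = 0.0970714
  k=6: C(7,6)·0.426^6·0.574^1 = 0.0240142
  k=7: C(7,7)·0.426^7·0.574^0 = 0.0025461
Total = 0.1236316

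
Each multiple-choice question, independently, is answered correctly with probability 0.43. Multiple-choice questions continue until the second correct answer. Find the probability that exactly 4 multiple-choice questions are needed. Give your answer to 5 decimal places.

Y = trial on which the second success occurs; negative binomial, r=2, p=0.43.
P(Y=4) = C(3,1) · p^2 · (1−p)^2
= 3 · 0.1849 · 0.3249 = 0.1802220

0.18022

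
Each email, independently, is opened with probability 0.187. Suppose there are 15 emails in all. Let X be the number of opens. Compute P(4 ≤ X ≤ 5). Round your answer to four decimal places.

0.2578

X ~ Binomial(15, 0.187); P(4 ≤ X ≤ 5) = Σ C(15,k) p^k (1−p)^(15−k) over k:
  k=4: C(15,4)·0.187^4·0.813^11 = 0.171197
  k=5: C(15,5)·0.187^5·0.813^10 = 0.086630
Total = 0.257827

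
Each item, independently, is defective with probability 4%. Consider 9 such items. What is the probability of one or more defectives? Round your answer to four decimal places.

0.3075

P(at least one) = 1 − P(none) = 1 − (1 − 0.04)^9
= 1 − 0.692534 = 0.307466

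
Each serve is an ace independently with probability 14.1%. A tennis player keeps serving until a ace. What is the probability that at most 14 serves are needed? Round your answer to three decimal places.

Y = number of serves to the first success; geometric, p = 0.141.
P(Y ≤ 14) = 1 − (1−p)^14 = 1 − 0.11910 = 0.88090

0.881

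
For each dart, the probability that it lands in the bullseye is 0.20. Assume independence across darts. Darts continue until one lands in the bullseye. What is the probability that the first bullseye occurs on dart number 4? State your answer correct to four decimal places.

0.1024

Geometric (trials to first success), p = 0.20.
P(Y = 4) = (1−p)^3 · p = 0.512 · 0.20 = 0.102400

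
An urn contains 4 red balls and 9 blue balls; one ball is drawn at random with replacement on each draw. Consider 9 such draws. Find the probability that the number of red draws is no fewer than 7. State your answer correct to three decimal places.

0.005

X ~ Binomial(9, 0.307692); P(X ≥ 7) = Σ C(9,k) p^k (1−p)^(9−k) over k:
  k=7: C(9,7)·0.307692^7·0.692308^2 = 0.00451
  k=8: C(9,8)·0.307692^8·0.692308^1 = 0.00050
  k=9: C(9,9)·0.307692^9·0.692308^0 = 0.00002
Total = 0.00503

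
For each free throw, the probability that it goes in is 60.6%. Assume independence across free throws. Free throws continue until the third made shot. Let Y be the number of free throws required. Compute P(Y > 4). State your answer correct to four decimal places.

0.5144

Needing more than 4 free throws ⇔ fewer than 3 successes in the first 4. With X ~ Binomial(4, 0.606), P(Y > 4) = P(X ≤ 2).
  k=0: C(4,0)·0.606^0·0.394^4 = 0.024098
  k=1: C(4,1)·0.606^1·0.394^3 = 0.148259
  k=2: C(4,2)·0.606^2·0.394^2 = 0.342049
P(X ≤ 2) = 0.514407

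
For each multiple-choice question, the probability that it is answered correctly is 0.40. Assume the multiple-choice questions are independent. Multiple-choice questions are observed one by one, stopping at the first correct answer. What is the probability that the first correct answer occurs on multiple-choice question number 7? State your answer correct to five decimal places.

Geometric (trials to first success), p = 0.40.
P(Y = 7) = (1−p)^6 · p = 0.046656 · 0.40 = 0.0186624

0.01866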